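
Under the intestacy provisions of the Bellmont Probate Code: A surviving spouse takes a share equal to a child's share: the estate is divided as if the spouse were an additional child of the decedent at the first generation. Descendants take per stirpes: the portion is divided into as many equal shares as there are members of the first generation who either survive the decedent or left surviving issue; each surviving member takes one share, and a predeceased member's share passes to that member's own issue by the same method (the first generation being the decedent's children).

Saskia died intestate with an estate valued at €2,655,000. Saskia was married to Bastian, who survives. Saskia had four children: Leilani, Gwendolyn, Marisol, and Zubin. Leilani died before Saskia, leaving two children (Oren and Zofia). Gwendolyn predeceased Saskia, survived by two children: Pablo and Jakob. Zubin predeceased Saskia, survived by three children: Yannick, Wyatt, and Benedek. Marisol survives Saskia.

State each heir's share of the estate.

Bastian: €531,000; Oren: €265,500; Zofia: €265,500; Pablo: €265,500; Jakob: €265,500; Marisol: €531,000; Yannick: €177,000; Wyatt: €177,000; Benedek: €177,000

The spouse counts as an additional share at the children's level, so there are 5 primary shares of €531,000. Bastian takes one such share (€531,000).
The children's combined portion (€2,124,000) is divided into 4 shares of €531,000: Marisol takes €531,000; Leilani's €531,000 share passes to Leilani's issue; Gwendolyn's €531,000 share passes to Gwendolyn's issue; Zubin's €531,000 share passes to Zubin's issue.
Leilani's share (€531,000) is divided into 2 shares of €265,500: Oren and Zofia each take €265,500.
Gwendolyn's share (€531,000) is divided into 2 shares of €265,500: Pablo and Jakob each take €265,500.
Zubin's share (€531,000) is divided into 3 shares of €177,000: Yannick, Wyatt, and Benedek each take €177,000.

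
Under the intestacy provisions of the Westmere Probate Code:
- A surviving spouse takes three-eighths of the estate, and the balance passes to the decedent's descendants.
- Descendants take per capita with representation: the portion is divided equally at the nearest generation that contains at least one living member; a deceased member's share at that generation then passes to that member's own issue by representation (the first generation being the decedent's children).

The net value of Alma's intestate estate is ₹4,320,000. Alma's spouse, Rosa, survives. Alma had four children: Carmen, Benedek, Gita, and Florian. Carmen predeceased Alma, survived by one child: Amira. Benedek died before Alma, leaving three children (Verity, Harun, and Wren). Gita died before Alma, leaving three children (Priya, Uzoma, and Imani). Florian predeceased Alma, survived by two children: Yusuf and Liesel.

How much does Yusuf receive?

Yusuf receives ₹300,000.

Rosa takes three-eighths of ₹4,320,000 = ₹1,620,000. The remaining ₹2,700,000 passes to the descendants.
No child survives, so the initial division is made at the grandchildren's generation.
The descendants' portion (₹2,700,000) is divided into 9 shares of ₹300,000: Amira, Verity, Harun, Wren, Priya, Uzoma, Imani, Yusuf, and Liesel each take ₹300,000.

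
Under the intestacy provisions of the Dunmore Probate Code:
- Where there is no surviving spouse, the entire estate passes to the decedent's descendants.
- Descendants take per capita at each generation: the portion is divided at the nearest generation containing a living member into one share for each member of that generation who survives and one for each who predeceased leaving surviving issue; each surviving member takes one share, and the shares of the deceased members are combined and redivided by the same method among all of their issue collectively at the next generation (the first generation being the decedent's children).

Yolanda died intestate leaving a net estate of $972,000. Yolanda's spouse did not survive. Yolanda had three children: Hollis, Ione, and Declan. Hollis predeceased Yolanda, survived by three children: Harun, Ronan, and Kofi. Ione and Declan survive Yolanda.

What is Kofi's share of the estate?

The entire $972,000 passes to the descendants.
That amount ($972,000) is divided at the children's generation into 3 shares of $324,000. Ione and Declan each take $324,000. The remaining share for the deceased Hollis ($324,000) is carried to the next generation.
That pool ($324,000) is divided at the grandchildren's generation equally among Harun, Ronan, and Kofi: $108,000 each.

Kofi receives $108,000.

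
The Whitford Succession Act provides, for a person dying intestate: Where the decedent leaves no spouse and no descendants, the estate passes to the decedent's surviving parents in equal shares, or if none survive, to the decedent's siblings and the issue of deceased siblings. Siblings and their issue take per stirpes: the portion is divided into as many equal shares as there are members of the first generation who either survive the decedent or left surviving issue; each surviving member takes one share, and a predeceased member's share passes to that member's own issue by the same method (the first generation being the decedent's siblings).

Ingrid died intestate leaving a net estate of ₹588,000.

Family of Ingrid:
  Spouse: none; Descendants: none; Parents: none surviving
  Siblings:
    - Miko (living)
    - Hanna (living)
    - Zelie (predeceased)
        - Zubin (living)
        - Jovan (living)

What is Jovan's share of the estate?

The entire ₹588,000 passes to the siblings and their issue.
That amount (₹588,000) is divided into 3 shares of ₹196,000: Miko and Hanna each take ₹196,000; Zelie's ₹196,000 share passes to Zelie's issue.
Zelie's share (₹196,000) is divided into 2 shares of ₹98,000: Zubin and Jovan each take ₹98,000.

Jovan receives ₹98,000.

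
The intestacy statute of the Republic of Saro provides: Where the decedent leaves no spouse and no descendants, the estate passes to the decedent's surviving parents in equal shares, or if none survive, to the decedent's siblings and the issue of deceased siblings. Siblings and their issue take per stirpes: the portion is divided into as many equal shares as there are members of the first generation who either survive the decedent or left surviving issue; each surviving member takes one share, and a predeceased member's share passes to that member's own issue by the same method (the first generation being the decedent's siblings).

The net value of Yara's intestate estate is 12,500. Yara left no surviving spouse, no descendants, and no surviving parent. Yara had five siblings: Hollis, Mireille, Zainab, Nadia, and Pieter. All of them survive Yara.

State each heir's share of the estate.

Hollis: 2,500; Mireille: 2,500; Zainab: 2,500; Nadia: 2,500; Pieter: 2,500

The entire 12,500 passes to the siblings and their issue.
That amount (12,500) is divided into 5 shares of 2,500: Hollis, Mireille, Zainab, Nadia, and Pieter each take 2,500.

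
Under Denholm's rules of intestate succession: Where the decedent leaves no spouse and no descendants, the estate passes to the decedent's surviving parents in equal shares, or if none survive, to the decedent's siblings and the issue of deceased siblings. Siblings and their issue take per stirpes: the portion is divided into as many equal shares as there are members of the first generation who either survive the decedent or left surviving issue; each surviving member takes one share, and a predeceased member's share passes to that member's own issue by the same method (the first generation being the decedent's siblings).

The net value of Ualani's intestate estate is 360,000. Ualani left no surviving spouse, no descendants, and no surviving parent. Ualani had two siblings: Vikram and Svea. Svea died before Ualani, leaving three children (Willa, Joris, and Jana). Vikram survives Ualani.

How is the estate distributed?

Vikram: 180,000; Willa: 60,000; Joris: 60,000; Jana: 60,000

The entire 360,000 passes to the siblings and their issue.
That amount (360,000) is divided into 2 shares of 180,000: Vikram takes 180,000; Svea's 180,000 share passes to Svea's issue.
Svea's share (180,000) is divided into 3 shares of 60,000: Willa, Joris, and Jana each take 60,000.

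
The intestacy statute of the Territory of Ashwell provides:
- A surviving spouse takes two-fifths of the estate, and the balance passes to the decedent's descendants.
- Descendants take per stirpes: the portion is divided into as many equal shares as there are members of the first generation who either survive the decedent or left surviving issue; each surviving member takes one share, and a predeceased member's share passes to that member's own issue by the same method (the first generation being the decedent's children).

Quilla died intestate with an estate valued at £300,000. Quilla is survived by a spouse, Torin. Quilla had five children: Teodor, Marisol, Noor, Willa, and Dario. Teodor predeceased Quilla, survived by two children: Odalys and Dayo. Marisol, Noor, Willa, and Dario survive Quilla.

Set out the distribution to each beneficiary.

Torin takes two-fifths of £300,000 = £120,000. The remaining £180,000 passes to the descendants.
The descendants' portion (£180,000) is divided into 5 shares of £36,000: Marisol, Noor, Willa, and Dario each take £36,000; Teodor's £36,000 share passes to Teodor's issue.
Teodor's share (£36,000) is divided into 2 shares of £18,000: Odalys and Dayo each take £18,000.

Torin: £120,000; Odalys: £18,000; Dayo: £18,000; Marisol: £36,000; Noor: £36,000; Willa: £36,000; Dario: £36,000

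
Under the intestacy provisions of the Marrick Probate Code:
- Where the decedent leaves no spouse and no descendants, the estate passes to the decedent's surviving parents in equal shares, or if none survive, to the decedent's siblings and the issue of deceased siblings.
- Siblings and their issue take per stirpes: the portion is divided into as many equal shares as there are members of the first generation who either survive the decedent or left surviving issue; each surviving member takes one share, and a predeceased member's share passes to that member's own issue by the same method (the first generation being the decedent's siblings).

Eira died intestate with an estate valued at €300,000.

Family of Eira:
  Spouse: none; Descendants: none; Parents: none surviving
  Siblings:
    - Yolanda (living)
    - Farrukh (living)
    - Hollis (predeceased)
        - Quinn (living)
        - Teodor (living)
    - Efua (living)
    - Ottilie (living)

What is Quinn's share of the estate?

Quinn receives €30,000.

The entire €300,000 passes to the siblings and their issue.
That amount (€300,000) is divided into 5 shares of €60,000: Yolanda, Farrukh, Efua, and Ottilie each take €60,000; Hollis's €60,000 share passes to Hollis's issue.
Hollis's share (€60,000) is divided into 2 shares of €30,000: Quinn and Teodor each take €30,000.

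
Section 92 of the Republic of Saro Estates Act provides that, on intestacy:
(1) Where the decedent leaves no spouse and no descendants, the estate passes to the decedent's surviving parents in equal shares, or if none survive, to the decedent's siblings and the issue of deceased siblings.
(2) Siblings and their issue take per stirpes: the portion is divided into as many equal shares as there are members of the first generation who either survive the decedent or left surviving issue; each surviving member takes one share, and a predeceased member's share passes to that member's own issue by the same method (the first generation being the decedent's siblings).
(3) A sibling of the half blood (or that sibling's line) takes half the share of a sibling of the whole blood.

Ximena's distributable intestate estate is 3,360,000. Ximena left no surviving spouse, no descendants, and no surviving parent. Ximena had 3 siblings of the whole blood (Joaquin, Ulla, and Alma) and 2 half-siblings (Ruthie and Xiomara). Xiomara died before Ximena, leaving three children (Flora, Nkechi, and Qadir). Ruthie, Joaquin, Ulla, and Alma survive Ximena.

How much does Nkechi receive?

Nkechi receives 140,000.

The entire 3,360,000 passes to the siblings and their issue.
Counting each half-blood sibling's line as half a unit, there are 4 units in 3,360,000, so one unit is 840,000. Whole-blood lines (Joaquin, Ulla, and Alma) take 840,000 each; half-blood lines (Ruthie and Xiomara) take 420,000 each.
Xiomara's share (420,000) is divided into 3 shares of 140,000: Flora, Nkechi, and Qadir each take 140,000.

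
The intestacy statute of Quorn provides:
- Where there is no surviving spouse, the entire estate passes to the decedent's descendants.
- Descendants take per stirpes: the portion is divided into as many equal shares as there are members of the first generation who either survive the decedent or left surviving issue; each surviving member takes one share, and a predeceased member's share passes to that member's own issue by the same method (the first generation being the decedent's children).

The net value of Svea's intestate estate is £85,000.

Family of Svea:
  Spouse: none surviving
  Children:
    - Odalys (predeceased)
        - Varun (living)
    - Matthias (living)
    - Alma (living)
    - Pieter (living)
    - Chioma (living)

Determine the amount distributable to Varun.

The entire £85,000 passes to the descendants.
That amount (£85,000) is divided into 5 shares of £17,000: Matthias, Alma, Pieter, and Chioma each take £17,000; Odalys's £17,000 share passes to Odalys's issue.
Odalys's share (£17,000) passes entirely to Varun.

Varun receives £17,000.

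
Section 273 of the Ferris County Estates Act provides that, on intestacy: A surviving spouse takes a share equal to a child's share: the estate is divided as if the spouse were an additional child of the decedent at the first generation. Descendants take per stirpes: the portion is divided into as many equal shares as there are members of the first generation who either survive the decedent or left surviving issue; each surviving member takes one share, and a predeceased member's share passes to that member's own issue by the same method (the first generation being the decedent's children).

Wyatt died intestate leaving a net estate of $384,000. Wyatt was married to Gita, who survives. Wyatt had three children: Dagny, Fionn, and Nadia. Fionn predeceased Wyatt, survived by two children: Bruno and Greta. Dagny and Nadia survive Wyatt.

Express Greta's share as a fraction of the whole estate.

The spouse counts as an additional share at the children's level, so there are 4 primary shares of $96,000. Gita takes one such share ($96,000).
The children's combined portion ($288,000) is divided into 3 shares of $96,000: Dagny and Nadia each take $96,000; Fionn's $96,000 share passes to Fionn's issue.
Fionn's share ($96,000) is divided into 2 shares of $48,000: Bruno and Greta each take $48,000.

Greta receives 1/8 of the estate.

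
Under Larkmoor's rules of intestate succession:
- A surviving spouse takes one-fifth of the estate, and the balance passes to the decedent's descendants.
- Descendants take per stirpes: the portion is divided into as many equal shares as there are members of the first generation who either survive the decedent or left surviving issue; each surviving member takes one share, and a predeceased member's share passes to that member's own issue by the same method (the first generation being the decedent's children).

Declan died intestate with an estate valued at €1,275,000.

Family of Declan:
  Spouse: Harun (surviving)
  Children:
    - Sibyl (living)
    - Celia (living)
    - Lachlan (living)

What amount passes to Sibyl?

Sibyl receives €340,000.

Harun takes one-fifth of €1,275,000 = €255,000. The remaining €1,020,000 passes to the descendants.
The descendants' portion (€1,020,000) is divided into 3 shares of €340,000: Sibyl, Celia, and Lachlan each take €340,000.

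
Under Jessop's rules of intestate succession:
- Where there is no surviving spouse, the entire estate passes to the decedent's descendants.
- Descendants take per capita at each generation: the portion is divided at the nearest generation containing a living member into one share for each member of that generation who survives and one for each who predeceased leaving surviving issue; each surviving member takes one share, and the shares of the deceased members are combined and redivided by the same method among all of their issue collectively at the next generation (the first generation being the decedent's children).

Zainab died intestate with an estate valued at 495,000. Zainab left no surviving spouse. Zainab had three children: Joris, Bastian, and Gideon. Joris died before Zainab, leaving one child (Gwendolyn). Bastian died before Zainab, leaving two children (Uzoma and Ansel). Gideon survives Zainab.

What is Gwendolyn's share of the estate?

The entire 495,000 passes to the descendants.
That amount (495,000) is divided at the children's generation into 3 shares of 165,000. Gideon takes 165,000. The 2 shares of the deceased (Joris and Bastian) are combined into a pool of 330,000.
That pool (330,000) is divided at the grandchildren's generation equally among Gwendolyn, Uzoma, and Ansel: 110,000 each.

Gwendolyn receives 110,000.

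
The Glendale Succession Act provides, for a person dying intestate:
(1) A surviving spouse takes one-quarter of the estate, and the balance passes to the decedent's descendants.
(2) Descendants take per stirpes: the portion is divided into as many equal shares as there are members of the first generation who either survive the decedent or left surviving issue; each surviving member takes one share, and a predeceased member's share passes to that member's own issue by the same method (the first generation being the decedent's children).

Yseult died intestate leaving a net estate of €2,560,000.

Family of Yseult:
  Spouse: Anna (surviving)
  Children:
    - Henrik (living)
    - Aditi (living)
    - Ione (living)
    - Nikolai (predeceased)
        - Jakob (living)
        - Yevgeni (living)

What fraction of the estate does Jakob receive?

Anna takes one-quarter of €2,560,000 = €640,000. The remaining €1,920,000 passes to the descendants.
The descendants' portion (€1,920,000) is divided into 4 shares of €480,000: Henrik, Aditi, and Ione each take €480,000; Nikolai's €480,000 share passes to Nikolai's issue.
Nikolai's share (€480,000) is divided into 2 shares of €240,000: Jakob and Yevgeni each take €240,000.

Jakob receives 3/32 of the estate.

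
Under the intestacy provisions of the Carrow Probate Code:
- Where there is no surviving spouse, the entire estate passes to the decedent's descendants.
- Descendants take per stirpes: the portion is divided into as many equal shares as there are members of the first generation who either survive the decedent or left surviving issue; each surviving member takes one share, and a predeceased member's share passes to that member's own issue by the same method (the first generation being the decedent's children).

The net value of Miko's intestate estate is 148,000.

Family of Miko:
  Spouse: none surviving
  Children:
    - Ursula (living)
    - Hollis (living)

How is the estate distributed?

Ursula: 74,000; Hollis: 74,000

The entire 148,000 passes to the descendants.
That amount (148,000) is divided into 2 shares of 74,000: Ursula and Hollis each take 74,000.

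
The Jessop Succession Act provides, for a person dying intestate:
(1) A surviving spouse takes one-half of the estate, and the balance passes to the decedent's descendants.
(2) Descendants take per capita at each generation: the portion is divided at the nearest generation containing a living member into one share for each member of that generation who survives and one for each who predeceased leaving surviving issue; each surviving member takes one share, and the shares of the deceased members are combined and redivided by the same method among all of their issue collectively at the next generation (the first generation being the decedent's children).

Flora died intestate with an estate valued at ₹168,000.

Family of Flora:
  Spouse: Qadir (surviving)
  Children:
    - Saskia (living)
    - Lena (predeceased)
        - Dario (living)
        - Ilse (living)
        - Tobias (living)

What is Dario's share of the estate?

Dario receives ₹14,000.

Qadir takes one-half of ₹168,000 = ₹84,000. The remaining ₹84,000 passes to the descendants.
The descendants' portion (₹84,000) is divided at the children's generation into 2 shares of ₹42,000. Saskia takes ₹42,000. The remaining share for the deceased Lena (₹42,000) is carried to the next generation.
That pool (₹42,000) is divided at the grandchildren's generation equally among Dario, Ilse, and Tobias: ₹14,000 each.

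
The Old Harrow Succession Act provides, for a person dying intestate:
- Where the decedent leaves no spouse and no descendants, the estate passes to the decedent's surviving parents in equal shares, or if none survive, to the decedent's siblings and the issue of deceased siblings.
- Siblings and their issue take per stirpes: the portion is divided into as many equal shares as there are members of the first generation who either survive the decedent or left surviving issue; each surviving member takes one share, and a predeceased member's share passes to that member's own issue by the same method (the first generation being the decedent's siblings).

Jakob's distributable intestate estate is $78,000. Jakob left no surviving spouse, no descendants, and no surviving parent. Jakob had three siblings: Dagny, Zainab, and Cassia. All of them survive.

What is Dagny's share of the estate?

Dagny receives $26,000.

The entire $78,000 passes to the siblings and their issue.
That amount ($78,000) is divided into 3 shares of $26,000: Dagny, Zainab, and Cassia each take $26,000.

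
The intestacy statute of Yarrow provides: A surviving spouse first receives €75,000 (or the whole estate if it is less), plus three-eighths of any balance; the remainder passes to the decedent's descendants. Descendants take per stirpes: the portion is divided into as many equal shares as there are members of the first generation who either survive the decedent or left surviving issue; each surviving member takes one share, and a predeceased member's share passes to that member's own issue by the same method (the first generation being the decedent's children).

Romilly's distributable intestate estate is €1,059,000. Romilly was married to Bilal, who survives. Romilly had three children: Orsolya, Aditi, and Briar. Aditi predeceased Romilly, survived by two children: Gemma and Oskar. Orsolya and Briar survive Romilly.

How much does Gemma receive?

Gemma receives €102,500.

Bilal first takes €75,000, leaving a balance of €984,000. Bilal then takes three-eighths of the balance (€369,000), for a total of €444,000. The remaining €615,000 passes to the descendants.
The descendants' portion (€615,000) is divided into 3 shares of €205,000: Orsolya and Briar each take €205,000; Aditi's €205,000 share passes to Aditi's issue.
Aditi's share (€205,000) is divided into 2 shares of €102,500: Gemma and Oskar each take €102,500.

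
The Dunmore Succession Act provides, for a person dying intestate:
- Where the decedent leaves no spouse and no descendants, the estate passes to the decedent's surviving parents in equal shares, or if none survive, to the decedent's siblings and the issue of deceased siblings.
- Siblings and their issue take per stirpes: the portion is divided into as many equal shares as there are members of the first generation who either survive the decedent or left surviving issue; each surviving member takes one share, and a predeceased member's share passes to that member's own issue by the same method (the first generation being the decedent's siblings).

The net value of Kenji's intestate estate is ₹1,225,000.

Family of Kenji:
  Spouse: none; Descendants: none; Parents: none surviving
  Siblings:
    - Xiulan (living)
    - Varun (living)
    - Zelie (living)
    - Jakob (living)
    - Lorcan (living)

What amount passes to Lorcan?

The entire ₹1,225,000 passes to the siblings and their issue.
That amount (₹1,225,000) is divided into 5 shares of ₹245,000: Xiulan, Varun, Zelie, Jakob, and Lorcan each take ₹245,000.

Lorcan receives ₹245,000.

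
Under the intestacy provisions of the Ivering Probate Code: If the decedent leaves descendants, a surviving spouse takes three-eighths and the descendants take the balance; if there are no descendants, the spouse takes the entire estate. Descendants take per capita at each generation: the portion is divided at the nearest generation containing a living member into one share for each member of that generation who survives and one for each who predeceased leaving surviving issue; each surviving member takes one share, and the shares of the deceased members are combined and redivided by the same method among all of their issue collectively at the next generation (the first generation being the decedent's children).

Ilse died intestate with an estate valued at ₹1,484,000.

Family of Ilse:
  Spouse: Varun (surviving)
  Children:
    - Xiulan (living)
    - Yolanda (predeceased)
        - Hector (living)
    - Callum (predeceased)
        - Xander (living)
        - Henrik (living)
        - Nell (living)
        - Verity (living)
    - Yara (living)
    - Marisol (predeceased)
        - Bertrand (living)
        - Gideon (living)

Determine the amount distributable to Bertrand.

Varun takes three-eighths of ₹1,484,000 = ₹556,500. The remaining ₹927,500 passes to the descendants.
The descendants' portion (₹927,500) is divided at the children's generation into 5 shares of ₹185,500. Xiulan and Yara each take ₹185,500. The 3 shares of the deceased (Yolanda, Callum, and Marisol) are combined into a pool of ₹556,500.
That pool (₹556,500) is divided at the grandchildren's generation equally among Hector, Xander, Henrik, Nell, Verity, Bertrand, and Gideon: ₹79,500 each.

Bertrand receives ₹79,500.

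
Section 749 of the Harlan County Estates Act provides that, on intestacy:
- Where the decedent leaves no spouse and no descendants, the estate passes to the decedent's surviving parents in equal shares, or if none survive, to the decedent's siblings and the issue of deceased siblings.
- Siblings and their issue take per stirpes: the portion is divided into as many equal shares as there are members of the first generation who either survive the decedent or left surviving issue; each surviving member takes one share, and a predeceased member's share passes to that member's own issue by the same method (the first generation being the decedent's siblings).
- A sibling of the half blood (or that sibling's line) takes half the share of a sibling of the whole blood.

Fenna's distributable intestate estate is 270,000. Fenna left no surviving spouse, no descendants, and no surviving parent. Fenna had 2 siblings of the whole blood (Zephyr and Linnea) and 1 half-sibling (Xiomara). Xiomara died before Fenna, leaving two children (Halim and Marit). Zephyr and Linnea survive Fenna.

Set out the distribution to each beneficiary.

Zephyr: 108,000; Halim: 27,000; Marit: 27,000; Linnea: 108,000

The entire 270,000 passes to the siblings and their issue.
Counting each half-blood sibling's line as half a unit, there are 5/2 units in 270,000, so one unit is 108,000. Whole-blood lines (Zephyr and Linnea) take 108,000 each; half-blood lines (Xiomara) take 54,000 each.
Xiomara's share (54,000) is divided into 2 shares of 27,000: Halim and Marit each take 27,000.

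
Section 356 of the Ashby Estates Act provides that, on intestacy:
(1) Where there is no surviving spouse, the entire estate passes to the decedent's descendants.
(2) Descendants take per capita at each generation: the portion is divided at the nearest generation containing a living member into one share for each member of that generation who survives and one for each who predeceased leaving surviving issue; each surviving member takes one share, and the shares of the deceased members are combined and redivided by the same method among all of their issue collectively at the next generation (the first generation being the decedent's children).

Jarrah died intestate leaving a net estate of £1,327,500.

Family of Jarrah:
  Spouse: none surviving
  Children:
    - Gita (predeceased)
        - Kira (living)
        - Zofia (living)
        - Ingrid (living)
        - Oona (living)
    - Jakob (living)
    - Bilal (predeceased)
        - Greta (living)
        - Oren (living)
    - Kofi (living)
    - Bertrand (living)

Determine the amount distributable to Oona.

The entire £1,327,500 passes to the descendants.
That amount (£1,327,500) is divided at the children's generation into 5 shares of £265,500. Jakob, Kofi, and Bertrand each take £265,500. The 2 shares of the deceased (Gita and Bilal) are combined into a pool of £531,000.
That pool (£531,000) is divided at the grandchildren's generation equally among Kira, Zofia, Ingrid, Oona, Greta, and Oren: £88,500 each.

Oona receives £88,500.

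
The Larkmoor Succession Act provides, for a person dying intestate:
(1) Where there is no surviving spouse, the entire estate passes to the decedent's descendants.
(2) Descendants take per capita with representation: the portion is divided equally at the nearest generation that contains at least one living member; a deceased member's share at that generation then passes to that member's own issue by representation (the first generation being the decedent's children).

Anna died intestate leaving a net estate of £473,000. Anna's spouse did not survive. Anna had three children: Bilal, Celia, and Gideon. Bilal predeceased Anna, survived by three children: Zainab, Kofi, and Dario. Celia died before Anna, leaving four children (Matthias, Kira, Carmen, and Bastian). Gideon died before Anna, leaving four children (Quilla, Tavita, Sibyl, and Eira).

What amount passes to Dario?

The entire £473,000 passes to the descendants.
No child survives, so the initial division is made at the grandchildren's generation.
That amount (£473,000) is divided into 11 shares of £43,000: Zainab, Kofi, Dario, Matthias, Kira, Carmen, Bastian, Quilla, Tavita, Sibyl, and Eira each take £43,000.

Dario receives £43,000.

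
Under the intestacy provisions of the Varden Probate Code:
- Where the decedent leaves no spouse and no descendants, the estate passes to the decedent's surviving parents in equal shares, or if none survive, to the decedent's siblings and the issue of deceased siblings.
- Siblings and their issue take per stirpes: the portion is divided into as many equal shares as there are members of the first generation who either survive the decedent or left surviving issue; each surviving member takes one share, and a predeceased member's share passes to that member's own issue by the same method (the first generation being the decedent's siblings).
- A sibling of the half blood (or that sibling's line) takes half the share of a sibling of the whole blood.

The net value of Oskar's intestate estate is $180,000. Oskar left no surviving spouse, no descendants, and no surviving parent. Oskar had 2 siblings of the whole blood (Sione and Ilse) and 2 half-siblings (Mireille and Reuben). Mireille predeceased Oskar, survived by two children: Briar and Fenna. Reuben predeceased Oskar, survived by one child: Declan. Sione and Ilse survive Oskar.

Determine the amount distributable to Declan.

The entire $180,000 passes to the siblings and their issue.
Counting each half-blood sibling's line as half a unit, there are 3 units in $180,000, so one unit is $60,000. Whole-blood lines (Sione and Ilse) take $60,000 each; half-blood lines (Mireille and Reuben) take $30,000 each.
Mireille's share ($30,000) is divided into 2 shares of $15,000: Briar and Fenna each take $15,000.
Reuben's share ($30,000) passes entirely to Declan.

Declan receives $30,000.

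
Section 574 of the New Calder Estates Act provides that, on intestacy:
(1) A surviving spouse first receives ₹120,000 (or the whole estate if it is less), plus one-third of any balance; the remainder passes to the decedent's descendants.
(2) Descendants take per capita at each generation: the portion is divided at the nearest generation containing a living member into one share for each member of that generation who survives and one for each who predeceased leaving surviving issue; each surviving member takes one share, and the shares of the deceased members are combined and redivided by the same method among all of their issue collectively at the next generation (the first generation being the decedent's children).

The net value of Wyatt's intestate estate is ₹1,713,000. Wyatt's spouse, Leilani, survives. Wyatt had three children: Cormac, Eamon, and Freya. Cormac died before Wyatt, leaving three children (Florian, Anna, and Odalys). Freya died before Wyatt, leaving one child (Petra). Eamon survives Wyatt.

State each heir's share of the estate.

Leilani first takes ₹120,000, leaving a balance of ₹1,593,000. Leilani then takes one-third of the balance (₹531,000), for a total of ₹651,000. The remaining ₹1,062,000 passes to the descendants.
The descendants' portion (₹1,062,000) is divided at the children's generation into 3 shares of ₹354,000. Eamon takes ₹354,000. The 2 shares of the deceased (Cormac and Freya) are combined into a pool of ₹708,000.
That pool (₹708,000) is divided at the grandchildren's generation equally among Florian, Anna, Odalys, and Petra: ₹177,000 each.

Leilani: ₹651,000; Florian: ₹177,000; Anna: ₹177,000; Odalys: ₹177,000; Eamon: ₹354,000; Petra: ₹177,000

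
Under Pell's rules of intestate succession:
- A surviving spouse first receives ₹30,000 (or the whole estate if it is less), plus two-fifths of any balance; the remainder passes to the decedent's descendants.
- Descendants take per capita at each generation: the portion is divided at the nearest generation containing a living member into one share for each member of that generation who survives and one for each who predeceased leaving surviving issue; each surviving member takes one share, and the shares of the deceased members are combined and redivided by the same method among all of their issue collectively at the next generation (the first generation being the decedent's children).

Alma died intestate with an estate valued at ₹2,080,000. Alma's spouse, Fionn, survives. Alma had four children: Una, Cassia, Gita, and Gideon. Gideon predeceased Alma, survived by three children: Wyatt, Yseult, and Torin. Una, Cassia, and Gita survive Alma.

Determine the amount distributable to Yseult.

Yseult receives ₹102,500.

Fionn first takes ₹30,000, leaving a balance of ₹2,050,000. Fionn then takes two-fifths of the balance (₹820,000), for a total of ₹850,000. The remaining ₹1,230,000 passes to the descendants.
The descendants' portion (₹1,230,000) is divided at the children's generation into 4 shares of ₹307,500. Una, Cassia, and Gita each take ₹307,500. The remaining share for the deceased Gideon (₹307,500) is carried to the next generation.
That pool (₹307,500) is divided at the grandchildren's generation equally among Wyatt, Yseult, and Torin: ₹102,500 each.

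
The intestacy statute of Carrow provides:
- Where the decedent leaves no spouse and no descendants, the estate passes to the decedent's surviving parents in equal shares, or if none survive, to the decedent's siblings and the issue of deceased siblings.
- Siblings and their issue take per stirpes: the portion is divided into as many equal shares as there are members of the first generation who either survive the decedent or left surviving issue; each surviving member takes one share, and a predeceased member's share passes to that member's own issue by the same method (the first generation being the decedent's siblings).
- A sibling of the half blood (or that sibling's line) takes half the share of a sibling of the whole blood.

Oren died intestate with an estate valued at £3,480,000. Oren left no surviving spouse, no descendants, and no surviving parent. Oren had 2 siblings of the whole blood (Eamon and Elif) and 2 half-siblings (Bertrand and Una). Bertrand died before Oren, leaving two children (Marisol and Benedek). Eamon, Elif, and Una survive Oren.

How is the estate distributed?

The entire £3,480,000 passes to the siblings and their issue.
Counting each half-blood sibling's line as half a unit, there are 3 units in £3,480,000, so one unit is £1,160,000. Whole-blood lines (Eamon and Elif) take £1,160,000 each; half-blood lines (Bertrand and Una) take £580,000 each.
Bertrand's share (£580,000) is divided into 2 shares of £290,000: Marisol and Benedek each take £290,000.

Eamon: £1,160,000; Marisol: £290,000; Benedek: £290,000; Elif: £1,160,000; Una: £580,000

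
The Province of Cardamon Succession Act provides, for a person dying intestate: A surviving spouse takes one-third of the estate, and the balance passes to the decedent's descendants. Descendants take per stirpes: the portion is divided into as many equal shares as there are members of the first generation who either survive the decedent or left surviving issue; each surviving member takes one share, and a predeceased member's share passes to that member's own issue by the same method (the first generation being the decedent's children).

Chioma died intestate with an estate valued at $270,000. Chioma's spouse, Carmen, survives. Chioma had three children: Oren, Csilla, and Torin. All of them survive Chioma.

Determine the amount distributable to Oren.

Oren receives $60,000.

Carmen takes one-third of $270,000 = $90,000. The remaining $180,000 passes to the descendants.
The descendants' portion ($180,000) is divided into 3 shares of $60,000: Oren, Csilla, and Torin each take $60,000.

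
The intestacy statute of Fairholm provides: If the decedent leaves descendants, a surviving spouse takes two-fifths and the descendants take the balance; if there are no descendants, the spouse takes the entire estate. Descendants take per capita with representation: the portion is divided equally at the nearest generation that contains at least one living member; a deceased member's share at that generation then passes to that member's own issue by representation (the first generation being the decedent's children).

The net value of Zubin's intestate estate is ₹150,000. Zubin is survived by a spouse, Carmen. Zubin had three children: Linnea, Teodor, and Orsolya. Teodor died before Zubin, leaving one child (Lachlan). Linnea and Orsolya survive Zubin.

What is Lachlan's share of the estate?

Lachlan receives ₹30,000.

Carmen takes two-fifths of ₹150,000 = ₹60,000. The remaining ₹90,000 passes to the descendants.
The descendants' portion (₹90,000) is divided into 3 shares of ₹30,000: Linnea and Orsolya each take ₹30,000; Teodor's ₹30,000 share passes to Teodor's issue.
Teodor's share (₹30,000) passes entirely to Lachlan.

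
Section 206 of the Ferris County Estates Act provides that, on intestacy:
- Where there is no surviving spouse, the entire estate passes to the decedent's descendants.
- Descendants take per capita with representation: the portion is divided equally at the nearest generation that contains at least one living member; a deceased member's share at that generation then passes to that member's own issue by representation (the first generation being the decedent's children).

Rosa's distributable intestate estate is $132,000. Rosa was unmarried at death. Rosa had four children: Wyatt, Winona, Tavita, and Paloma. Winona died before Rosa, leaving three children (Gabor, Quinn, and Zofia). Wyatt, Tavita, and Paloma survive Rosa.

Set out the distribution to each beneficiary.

Wyatt: $33,000; Gabor: $11,000; Quinn: $11,000; Zofia: $11,000; Tavita: $33,000; Paloma: $33,000

The entire $132,000 passes to the descendants.
That amount ($132,000) is divided into 4 shares of $33,000: Wyatt, Tavita, and Paloma each take $33,000; Winona's $33,000 share passes to Winona's issue.
Winona's share ($33,000) is divided into 3 shares of $11,000: Gabor, Quinn, and Zofia each take $11,000.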